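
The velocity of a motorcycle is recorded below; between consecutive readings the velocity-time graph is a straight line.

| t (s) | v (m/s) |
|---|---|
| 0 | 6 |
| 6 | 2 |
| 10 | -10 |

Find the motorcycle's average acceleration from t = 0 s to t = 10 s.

Average acceleration = Δv/Δt = (-10 − 6)/(10 − 0) = -1.6 m/s².

-1.6 m/s²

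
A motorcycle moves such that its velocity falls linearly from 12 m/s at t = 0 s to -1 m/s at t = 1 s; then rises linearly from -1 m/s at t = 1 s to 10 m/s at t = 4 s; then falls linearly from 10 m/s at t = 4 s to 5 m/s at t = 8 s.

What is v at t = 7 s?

On 4–8 s the graph is linear from 10 to 5 m/s: v(7) = 10 + (5 − 10)·(7 − 4)/(8 − 4) = 6.25 m/s.

6.25 m/s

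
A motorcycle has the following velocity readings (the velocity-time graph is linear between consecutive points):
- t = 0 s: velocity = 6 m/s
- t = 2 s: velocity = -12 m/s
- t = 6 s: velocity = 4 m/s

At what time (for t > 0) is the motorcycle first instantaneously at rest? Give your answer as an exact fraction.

v changes sign on 0–2 s (from 6 to -12); the graph is linear there, so v = 0 at t = 0 + (-6)·(2 − 0)/(-12 − 6) = 2/3 s.

t = 2/3 s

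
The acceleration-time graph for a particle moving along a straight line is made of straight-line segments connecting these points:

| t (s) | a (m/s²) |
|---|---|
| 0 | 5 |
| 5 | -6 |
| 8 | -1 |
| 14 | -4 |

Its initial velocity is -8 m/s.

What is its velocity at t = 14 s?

-36 m/s

Δv equals the area under the a-t graph; then v = v₀ + Δv.
0–5 s: ½(5 + -6)(5) = -2.5 m/s
5–8 s: ½(-6 + -1)(3) = -10.5 m/s
8–14 s: ½(-1 + -4)(6) = -15 m/s
Δv = -28 m/s, so v(14) = -8 + (-28) = -36 m/s.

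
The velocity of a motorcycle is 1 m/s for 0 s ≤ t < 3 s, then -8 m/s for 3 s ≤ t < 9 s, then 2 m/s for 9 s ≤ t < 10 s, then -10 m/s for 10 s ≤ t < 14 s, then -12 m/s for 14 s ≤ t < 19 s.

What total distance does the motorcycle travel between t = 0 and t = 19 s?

153 m

Distance (not displacement) is the total path length: add the absolute areas under v-t.
0–3 s: |1| × 3 = 3 m
3–9 s: |-8| × 6 = 48 m
9–10 s: |2| × 1 = 2 m
10–14 s: |-10| × 4 = 40 m
14–19 s: |-12| × 5 = 60 m
Total distance = 153 m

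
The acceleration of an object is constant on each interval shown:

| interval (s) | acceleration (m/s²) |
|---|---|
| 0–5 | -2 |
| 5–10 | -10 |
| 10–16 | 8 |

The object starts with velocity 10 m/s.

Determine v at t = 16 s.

Δv equals the area under the a-t graph; then v = v₀ + Δv.
0–5 s: -2 × 5 = -10 m/s
5–10 s: -10 × 5 = -50 m/s
10–16 s: 8 × 6 = 48 m/s
Δv = -12 m/s, so v(16) = 10 + (-12) = -2 m/s.

-2 m/s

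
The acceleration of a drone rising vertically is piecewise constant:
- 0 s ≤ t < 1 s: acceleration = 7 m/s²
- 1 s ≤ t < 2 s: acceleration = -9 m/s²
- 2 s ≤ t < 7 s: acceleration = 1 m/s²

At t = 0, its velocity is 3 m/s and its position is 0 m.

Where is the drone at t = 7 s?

On each constant-a segment, Δv = aΔt and Δx = v₀Δt + ½aΔt²; chain segment to segment.
0–1 s: v starts 3 m/s; Δx = 3·1 + ½·7·1² = 6.5 m; v ends 10 m/s.
1–2 s: v starts 10 m/s; Δx = 10·1 + ½·-9·1² = 5.5 m; v ends 1 m/s.
2–7 s: v starts 1 m/s; Δx = 1·5 + ½·1·5² = 17.5 m; v ends 6 m/s.
x(7) = 0 + Σ Δx = 29.5 m.

29.5 m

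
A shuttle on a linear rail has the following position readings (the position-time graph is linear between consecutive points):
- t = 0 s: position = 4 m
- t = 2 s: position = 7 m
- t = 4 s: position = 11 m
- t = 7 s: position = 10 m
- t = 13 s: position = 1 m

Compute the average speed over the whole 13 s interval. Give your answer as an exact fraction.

17/13 m/s

Average speed = (total path length)/(elapsed time); on a piecewise-linear x-t graph the path length is Σ|Δx|.
0–2 s: |Δx| = |7 − 4| = 3 m
2–4 s: |Δx| = |11 − 7| = 4 m
4–7 s: |Δx| = |10 − 11| = 1 m
7–13 s: |Δx| = |1 − 10| = 9 m
Total path = 17 m; average speed = 17/13 = 17/13 m/s.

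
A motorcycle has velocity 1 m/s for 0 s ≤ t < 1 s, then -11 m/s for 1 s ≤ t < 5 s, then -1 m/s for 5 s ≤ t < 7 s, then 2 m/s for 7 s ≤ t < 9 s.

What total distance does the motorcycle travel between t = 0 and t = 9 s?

Total distance travelled is ∫|v| dt — sum the magnitudes of each area piece.
0–1 s: |1| × 1 = 1 m
1–5 s: |-11| × 4 = 44 m
5–7 s: |-1| × 2 = 2 m
7–9 s: |2| × 2 = 4 m
Total distance = 51 m

51 m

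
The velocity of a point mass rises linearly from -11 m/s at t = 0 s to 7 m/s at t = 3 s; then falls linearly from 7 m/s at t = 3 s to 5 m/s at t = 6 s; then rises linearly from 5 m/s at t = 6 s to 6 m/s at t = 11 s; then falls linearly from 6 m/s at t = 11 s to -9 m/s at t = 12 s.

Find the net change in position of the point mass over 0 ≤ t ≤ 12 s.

38 m

Displacement is the signed area under the v-t curve.
0–3 s: ½(-11 + 7)(3) = -6 m
3–6 s: ½(7 + 5)(3) = 18 m
6–11 s: ½(5 + 6)(5) = 27.5 m
11–12 s: ½(6 + -9)(1) = -1.5 m
Net displacement = 38 m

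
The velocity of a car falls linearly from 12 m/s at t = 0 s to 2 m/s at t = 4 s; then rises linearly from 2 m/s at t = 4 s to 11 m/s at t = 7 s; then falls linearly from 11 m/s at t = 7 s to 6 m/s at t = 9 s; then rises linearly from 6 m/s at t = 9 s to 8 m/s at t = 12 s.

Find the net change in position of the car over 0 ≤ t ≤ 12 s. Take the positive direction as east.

Displacement is the signed area under the v-t curve.
0–4 s: ½(12 + 2)(4) = 28 m
4–7 s: ½(2 + 11)(3) = 19.5 m
7–9 s: ½(11 + 6)(2) = 17 m
9–12 s: ½(6 + 8)(3) = 21 m
Net displacement = 85.5 m

85.5 m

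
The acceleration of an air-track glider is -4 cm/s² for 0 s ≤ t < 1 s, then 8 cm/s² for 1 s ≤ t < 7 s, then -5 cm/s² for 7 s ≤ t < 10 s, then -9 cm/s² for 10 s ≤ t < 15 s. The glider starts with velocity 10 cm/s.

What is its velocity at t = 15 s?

-6 cm/s

Δv equals the area under the a-t graph; then v = v₀ + Δv.
0–1 s: -4 × 1 = -4 cm/s
1–7 s: 8 × 6 = 48 cm/s
7–10 s: -5 × 3 = -15 cm/s
10–15 s: -9 × 5 = -45 cm/s
Δv = -16 cm/s, so v(15) = 10 + (-16) = -6 cm/s.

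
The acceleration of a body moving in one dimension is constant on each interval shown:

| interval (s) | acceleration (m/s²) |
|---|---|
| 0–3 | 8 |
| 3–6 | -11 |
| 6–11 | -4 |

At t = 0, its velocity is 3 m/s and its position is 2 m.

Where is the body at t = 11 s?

-1.5 m

On each constant-a segment, Δv = aΔt and Δx = v₀Δt + ½aΔt²; chain segment to segment.
0–3 s: v starts 3 m/s; Δx = 3·3 + ½·8·3² = 45 m; v ends 27 m/s.
3–6 s: v starts 27 m/s; Δx = 27·3 + ½·-11·3² = 31.5 m; v ends -6 m/s.
6–11 s: v starts -6 m/s; Δx = -6·5 + ½·-4·5² = -80 m; v ends -26 m/s.
x(11) = 2 + Σ Δx = -1.5 m.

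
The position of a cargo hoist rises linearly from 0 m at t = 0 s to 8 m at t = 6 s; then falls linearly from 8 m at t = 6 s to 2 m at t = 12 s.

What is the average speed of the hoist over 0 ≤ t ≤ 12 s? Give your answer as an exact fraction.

7/6 m/s

Average speed = (total path length)/(elapsed time); on a piecewise-linear x-t graph the path length is Σ|Δx|.
0–6 s: |Δx| = |8 − 0| = 8 m
6–12 s: |Δx| = |2 − 8| = 6 m
Total path = 14 m; average speed = 14/12 = 7/6 m/s.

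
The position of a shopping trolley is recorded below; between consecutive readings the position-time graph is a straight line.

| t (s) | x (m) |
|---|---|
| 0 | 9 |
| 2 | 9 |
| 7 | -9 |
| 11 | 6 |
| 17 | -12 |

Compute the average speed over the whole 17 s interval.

Average speed = (total path length)/(elapsed time); on a piecewise-linear x-t graph the path length is Σ|Δx|.
0–2 s: |Δx| = |9 − 9| = 0 m
2–7 s: |Δx| = |-9 − 9| = 18 m
7–11 s: |Δx| = |6 − -9| = 15 m
11–17 s: |Δx| = |-12 − 6| = 18 m
Total path = 51 m; average speed = 51/17 = 3 m/s.

3 m/s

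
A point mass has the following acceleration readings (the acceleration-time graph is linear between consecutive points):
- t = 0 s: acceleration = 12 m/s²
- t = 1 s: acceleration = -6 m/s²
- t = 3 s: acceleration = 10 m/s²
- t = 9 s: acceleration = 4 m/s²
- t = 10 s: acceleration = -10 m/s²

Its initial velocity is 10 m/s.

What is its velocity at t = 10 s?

56 m/s

Δv equals the area under the a-t graph; then v = v₀ + Δv.
0–1 s: ½(12 + -6)(1) = 3 m/s
1–3 s: ½(-6 + 10)(2) = 4 m/s
3–9 s: ½(10 + 4)(6) = 42 m/s
9–10 s: ½(4 + -10)(1) = -3 m/s
Δv = 46 m/s, so v(10) = 10 + (46) = 56 m/s.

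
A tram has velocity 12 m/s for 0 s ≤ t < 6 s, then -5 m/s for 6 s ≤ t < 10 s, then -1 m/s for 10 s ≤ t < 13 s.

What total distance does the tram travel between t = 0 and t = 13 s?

Distance (not displacement) is the total path length: add the absolute areas under v-t.
0–6 s: |12| × 6 = 72 m
6–10 s: |-5| × 4 = 20 m
10–13 s: |-1| × 3 = 3 m
Total distance = 95 m

95 m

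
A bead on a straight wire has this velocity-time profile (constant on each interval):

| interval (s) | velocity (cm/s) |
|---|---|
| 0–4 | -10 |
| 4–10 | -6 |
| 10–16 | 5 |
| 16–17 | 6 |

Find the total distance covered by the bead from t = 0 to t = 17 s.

112 cm

Distance (not displacement) is the total path length: add the absolute areas under v-t.
0–4 s: |-10| × 4 = 40 cm
4–10 s: |-6| × 6 = 36 cm
10–16 s: |5| × 6 = 30 cm
16–17 s: |6| × 1 = 6 cm
Total distance = 112 cm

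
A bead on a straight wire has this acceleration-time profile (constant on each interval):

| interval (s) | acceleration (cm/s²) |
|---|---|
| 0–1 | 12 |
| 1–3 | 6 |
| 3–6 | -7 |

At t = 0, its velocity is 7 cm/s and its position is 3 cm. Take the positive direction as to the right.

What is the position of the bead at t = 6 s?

127.5 cm

On each constant-a segment, Δv = aΔt and Δx = v₀Δt + ½aΔt²; chain segment to segment.
0–1 s: v starts 7 cm/s; Δx = 7·1 + ½·12·1² = 13 cm; v ends 19 cm/s.
1–3 s: v starts 19 cm/s; Δx = 19·2 + ½·6·2² = 50 cm; v ends 31 cm/s.
3–6 s: v starts 31 cm/s; Δx = 31·3 + ½·-7·3² = 61.5 cm; v ends 10 cm/s.
x(6) = 3 + Σ Δx = 127.5 cm.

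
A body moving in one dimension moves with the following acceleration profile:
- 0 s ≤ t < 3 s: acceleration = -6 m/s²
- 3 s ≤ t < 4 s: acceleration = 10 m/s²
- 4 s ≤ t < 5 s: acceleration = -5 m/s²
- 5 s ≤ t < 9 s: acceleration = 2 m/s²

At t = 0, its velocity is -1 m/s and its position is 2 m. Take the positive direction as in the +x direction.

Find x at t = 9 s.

-93.5 m

On each constant-a segment, Δv = aΔt and Δx = v₀Δt + ½aΔt²; chain segment to segment.
0–3 s: v starts -1 m/s; Δx = -1·3 + ½·-6·3² = -30 m; v ends -19 m/s.
3–4 s: v starts -19 m/s; Δx = -19·1 + ½·10·1² = -14 m; v ends -9 m/s.
4–5 s: v starts -9 m/s; Δx = -9·1 + ½·-5·1² = -11.5 m; v ends -14 m/s.
5–9 s: v starts -14 m/s; Δx = -14·4 + ½·2·4² = -40 m; v ends -6 m/s.
x(9) = 2 + Σ Δx = -93.5 m.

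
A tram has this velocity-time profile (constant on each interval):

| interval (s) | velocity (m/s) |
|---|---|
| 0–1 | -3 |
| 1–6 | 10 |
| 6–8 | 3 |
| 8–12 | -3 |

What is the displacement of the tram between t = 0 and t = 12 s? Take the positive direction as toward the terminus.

41 m

Net displacement equals the area under the velocity-time graph (areas below the axis count negative).
0–1 s: -3 × 1 = -3 m
1–6 s: 10 × 5 = 50 m
6–8 s: 3 × 2 = 6 m
8–12 s: -3 × 4 = -12 m
Net displacement = 41 m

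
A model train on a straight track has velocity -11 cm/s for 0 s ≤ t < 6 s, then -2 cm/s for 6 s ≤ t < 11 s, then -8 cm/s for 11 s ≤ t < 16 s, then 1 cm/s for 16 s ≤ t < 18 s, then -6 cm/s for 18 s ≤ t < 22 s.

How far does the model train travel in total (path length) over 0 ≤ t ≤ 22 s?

Total distance travelled is ∫|v| dt — sum the magnitudes of each area piece.
0–6 s: |-11| × 6 = 66 cm
6–11 s: |-2| × 5 = 10 cm
11–16 s: |-8| × 5 = 40 cm
16–18 s: |1| × 2 = 2 cm
18–22 s: |-6| × 4 = 24 cm
Total distance = 142 cm

142 cm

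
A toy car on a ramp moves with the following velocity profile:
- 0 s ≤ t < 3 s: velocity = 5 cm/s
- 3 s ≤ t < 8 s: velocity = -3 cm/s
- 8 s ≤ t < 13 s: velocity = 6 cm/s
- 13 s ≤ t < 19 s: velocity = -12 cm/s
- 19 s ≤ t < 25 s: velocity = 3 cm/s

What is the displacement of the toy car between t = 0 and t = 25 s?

-24 cm

Displacement is the signed area under the v-t curve.
0–3 s: 5 × 3 = 15 cm
3–8 s: -3 × 5 = -15 cm
8–13 s: 6 × 5 = 30 cm
13–19 s: -12 × 6 = -72 cm
19–25 s: 3 × 6 = 18 cm
Net displacement = -24 cm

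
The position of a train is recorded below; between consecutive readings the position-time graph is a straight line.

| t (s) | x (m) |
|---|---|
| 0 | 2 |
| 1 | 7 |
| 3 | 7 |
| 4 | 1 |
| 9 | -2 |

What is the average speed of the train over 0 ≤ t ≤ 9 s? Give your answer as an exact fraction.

14/9 m/s

Average speed = (total path length)/(elapsed time); on a piecewise-linear x-t graph the path length is Σ|Δx|.
0–1 s: |Δx| = |7 − 2| = 5 m
1–3 s: |Δx| = |7 − 7| = 0 m
3–4 s: |Δx| = |1 − 7| = 6 m
4–9 s: |Δx| = |-2 − 1| = 3 m
Total path = 14 m; average speed = 14/9 = 14/9 m/s.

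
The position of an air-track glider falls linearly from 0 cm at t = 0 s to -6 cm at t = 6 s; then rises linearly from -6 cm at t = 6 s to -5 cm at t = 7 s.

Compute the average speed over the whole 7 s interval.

1 cm/s

Average speed = (total path length)/(elapsed time); on a piecewise-linear x-t graph the path length is Σ|Δx|.
0–6 s: |Δx| = |-6 − 0| = 6 cm
6–7 s: |Δx| = |-5 − -6| = 1 cm
Total path = 7 cm; average speed = 7/7 = 1 cm/s.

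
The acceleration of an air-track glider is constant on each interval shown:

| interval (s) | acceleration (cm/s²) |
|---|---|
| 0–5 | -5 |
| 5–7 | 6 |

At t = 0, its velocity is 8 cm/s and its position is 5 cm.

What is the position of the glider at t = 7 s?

On each constant-a segment, Δv = aΔt and Δx = v₀Δt + ½aΔt²; chain segment to segment.
0–5 s: v starts 8 cm/s; Δx = 8·5 + ½·-5·5² = -22.5 cm; v ends -17 cm/s.
5–7 s: v starts -17 cm/s; Δx = -17·2 + ½·6·2² = -22 cm; v ends -5 cm/s.
x(7) = 5 + Σ Δx = -39.5 cm.

-39.5 cm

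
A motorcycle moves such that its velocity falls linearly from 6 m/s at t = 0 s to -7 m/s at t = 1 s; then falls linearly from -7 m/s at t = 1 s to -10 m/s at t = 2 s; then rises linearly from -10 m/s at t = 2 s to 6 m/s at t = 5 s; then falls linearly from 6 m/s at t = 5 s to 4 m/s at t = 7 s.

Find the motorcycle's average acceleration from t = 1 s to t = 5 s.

3.25 m/s²

Average acceleration = Δv/Δt = (6 − -7)/(5 − 1) = 3.25 m/s².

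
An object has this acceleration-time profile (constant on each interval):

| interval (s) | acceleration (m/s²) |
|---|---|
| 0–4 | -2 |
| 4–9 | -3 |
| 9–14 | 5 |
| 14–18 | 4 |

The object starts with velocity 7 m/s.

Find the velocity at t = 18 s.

25 m/s

Δv equals the area under the a-t graph; then v = v₀ + Δv.
0–4 s: -2 × 4 = -8 m/s
4–9 s: -3 × 5 = -15 m/s
9–14 s: 5 × 5 = 25 m/s
14–18 s: 4 × 4 = 16 m/s
Δv = 18 m/s, so v(18) = 7 + (18) = 25 m/s.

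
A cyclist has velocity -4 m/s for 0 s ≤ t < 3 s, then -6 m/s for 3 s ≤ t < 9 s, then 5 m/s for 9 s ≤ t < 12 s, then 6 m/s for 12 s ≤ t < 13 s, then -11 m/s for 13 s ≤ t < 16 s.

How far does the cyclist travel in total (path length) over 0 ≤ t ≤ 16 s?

Distance (not displacement) is the total path length: add the absolute areas under v-t.
0–3 s: |-4| × 3 = 12 m
3–9 s: |-6| × 6 = 36 m
9–12 s: |5| × 3 = 15 m
12–13 s: |6| × 1 = 6 m
13–16 s: |-11| × 3 = 33 m
Total distance = 102 m

102 m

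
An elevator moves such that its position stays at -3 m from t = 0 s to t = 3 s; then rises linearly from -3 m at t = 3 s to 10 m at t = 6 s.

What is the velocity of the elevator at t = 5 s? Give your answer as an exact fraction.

Velocity is the slope of the x-t graph on 3–6 s: (10 − -3)/(6 − 3) = 13/3 m/s.

13/3 m/s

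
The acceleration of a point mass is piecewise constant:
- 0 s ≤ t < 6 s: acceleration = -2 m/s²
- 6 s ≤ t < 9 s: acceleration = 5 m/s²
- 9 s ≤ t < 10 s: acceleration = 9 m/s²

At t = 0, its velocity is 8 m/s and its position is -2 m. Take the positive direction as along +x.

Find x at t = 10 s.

On each constant-a segment, Δv = aΔt and Δx = v₀Δt + ½aΔt²; chain segment to segment.
0–6 s: v starts 8 m/s; Δx = 8·6 + ½·-2·6² = 12 m; v ends -4 m/s.
6–9 s: v starts -4 m/s; Δx = -4·3 + ½·5·3² = 10.5 m; v ends 11 m/s.
9–10 s: v starts 11 m/s; Δx = 11·1 + ½·9·1² = 15.5 m; v ends 20 m/s.
x(10) = -2 + Σ Δx = 36 m.

36 m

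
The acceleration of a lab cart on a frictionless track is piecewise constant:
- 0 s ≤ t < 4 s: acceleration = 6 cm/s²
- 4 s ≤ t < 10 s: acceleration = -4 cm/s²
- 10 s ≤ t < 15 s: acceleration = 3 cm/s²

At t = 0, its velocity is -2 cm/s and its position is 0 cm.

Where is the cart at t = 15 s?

127.5 cm

On each constant-a segment, Δv = aΔt and Δx = v₀Δt + ½aΔt²; chain segment to segment.
0–4 s: v starts -2 cm/s; Δx = -2·4 + ½·6·4² = 40 cm; v ends 22 cm/s.
4–10 s: v starts 22 cm/s; Δx = 22·6 + ½·-4·6² = 60 cm; v ends -2 cm/s.
10–15 s: v starts -2 cm/s; Δx = -2·5 + ½·3·5² = 27.5 cm; v ends 13 cm/s.
x(15) = 0 + Σ Δx = 127.5 cm.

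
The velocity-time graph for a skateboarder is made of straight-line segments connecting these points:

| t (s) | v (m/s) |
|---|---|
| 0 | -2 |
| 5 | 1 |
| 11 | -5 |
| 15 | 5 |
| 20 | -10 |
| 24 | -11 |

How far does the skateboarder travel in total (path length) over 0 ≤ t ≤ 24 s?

Total distance travelled is ∫|v| dt — sum the magnitudes of each area piece.
0–5 s: v = 0 at t = 10/3 s; triangle areas 10/3 + 5/6 = 25/6 m
5–11 s: v = 0 at t = 6 s; triangle areas 0.5 + 12.5 = 13 m
11–15 s: v = 0 at t = 13 s; triangle areas 5 + 5 = 10 m
15–20 s: v = 0 at t = 50/3 s; triangle areas 25/6 + 50/3 = 125/6 m
20–24 s: |½(-10 + -11)(4)| = 42 m
Total distance = 90 m

90 m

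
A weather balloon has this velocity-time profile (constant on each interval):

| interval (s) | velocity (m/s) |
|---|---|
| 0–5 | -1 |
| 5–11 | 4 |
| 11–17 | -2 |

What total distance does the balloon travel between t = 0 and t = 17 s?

41 m

Distance (not displacement) is the total path length: add the absolute areas under v-t.
0–5 s: |-1| × 5 = 5 m
5–11 s: |4| × 6 = 24 m
11–17 s: |-2| × 6 = 12 m
Total distance = 41 m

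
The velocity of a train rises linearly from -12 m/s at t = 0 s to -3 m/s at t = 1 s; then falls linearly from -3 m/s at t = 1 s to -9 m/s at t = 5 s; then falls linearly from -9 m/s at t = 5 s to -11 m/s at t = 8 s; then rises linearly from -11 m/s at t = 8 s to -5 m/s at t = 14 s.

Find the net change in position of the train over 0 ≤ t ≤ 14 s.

Net displacement equals the area under the velocity-time graph (areas below the axis count negative).
0–1 s: ½(-12 + -3)(1) = -7.5 m
1–5 s: ½(-3 + -9)(4) = -24 m
5–8 s: ½(-9 + -11)(3) = -30 m
8–14 s: ½(-11 + -5)(6) = -48 m
Net displacement = -109.5 m

-109.5 m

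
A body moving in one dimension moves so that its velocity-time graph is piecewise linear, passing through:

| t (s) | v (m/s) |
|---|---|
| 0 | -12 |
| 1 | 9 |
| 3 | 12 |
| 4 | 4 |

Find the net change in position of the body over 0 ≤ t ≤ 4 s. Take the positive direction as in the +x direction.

27.5 m

Displacement is the signed area under the v-t curve.
0–1 s: ½(-12 + 9)(1) = -1.5 m
1–3 s: ½(9 + 12)(2) = 21 m
3–4 s: ½(12 + 4)(1) = 8 m
Net displacement = 27.5 m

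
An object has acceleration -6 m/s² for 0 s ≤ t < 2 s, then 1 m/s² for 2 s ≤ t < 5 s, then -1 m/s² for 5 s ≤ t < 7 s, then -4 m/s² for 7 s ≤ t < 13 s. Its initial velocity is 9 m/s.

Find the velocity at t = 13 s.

Δv equals the area under the a-t graph; then v = v₀ + Δv.
0–2 s: -6 × 2 = -12 m/s
2–5 s: 1 × 3 = 3 m/s
5–7 s: -1 × 2 = -2 m/s
7–13 s: -4 × 6 = -24 m/s
Δv = -35 m/s, so v(13) = 9 + (-35) = -26 m/s.

-26 m/s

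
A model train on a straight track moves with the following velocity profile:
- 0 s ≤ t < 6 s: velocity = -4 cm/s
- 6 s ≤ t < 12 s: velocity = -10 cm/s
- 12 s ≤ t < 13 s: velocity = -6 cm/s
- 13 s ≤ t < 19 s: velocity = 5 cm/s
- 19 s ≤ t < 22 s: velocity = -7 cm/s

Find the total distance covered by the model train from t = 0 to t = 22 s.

141 cm

Total distance travelled is ∫|v| dt — sum the magnitudes of each area piece.
0–6 s: |-4| × 6 = 24 cm
6–12 s: |-10| × 6 = 60 cm
12–13 s: |-6| × 1 = 6 cm
13–19 s: |5| × 6 = 30 cm
19–22 s: |-7| × 3 = 21 cm
Total distance = 141 cm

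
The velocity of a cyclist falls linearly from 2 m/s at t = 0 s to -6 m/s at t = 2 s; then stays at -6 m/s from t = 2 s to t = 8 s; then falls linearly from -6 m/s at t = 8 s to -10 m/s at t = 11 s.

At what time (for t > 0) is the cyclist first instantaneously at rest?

v changes sign on 0–2 s (from 2 to -6); the graph is linear there, so v = 0 at t = 0 + (-2)·(2 − 0)/(-6 − 2) = 0.5 s.

t = 0.5 s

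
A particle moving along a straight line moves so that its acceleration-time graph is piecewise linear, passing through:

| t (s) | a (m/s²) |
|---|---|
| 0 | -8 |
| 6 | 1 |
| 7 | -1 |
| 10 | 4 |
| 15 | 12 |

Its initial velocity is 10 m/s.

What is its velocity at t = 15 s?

Δv equals the area under the a-t graph; then v = v₀ + Δv.
0–6 s: ½(-8 + 1)(6) = -21 m/s
6–7 s: ½(1 + -1)(1) = 0 m/s
7–10 s: ½(-1 + 4)(3) = 4.5 m/s
10–15 s: ½(4 + 12)(5) = 40 m/s
Δv = 23.5 m/s, so v(15) = 10 + (23.5) = 33.5 m/s.

33.5 m/s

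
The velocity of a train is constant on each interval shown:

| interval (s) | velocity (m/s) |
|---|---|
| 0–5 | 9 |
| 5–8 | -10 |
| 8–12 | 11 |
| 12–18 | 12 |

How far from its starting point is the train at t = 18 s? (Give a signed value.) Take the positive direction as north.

131 m

Net displacement equals the area under the velocity-time graph (areas below the axis count negative).
0–5 s: 9 × 5 = 45 m
5–8 s: -10 × 3 = -30 m
8–12 s: 11 × 4 = 44 m
12–18 s: 12 × 6 = 72 m
Net displacement = 131 m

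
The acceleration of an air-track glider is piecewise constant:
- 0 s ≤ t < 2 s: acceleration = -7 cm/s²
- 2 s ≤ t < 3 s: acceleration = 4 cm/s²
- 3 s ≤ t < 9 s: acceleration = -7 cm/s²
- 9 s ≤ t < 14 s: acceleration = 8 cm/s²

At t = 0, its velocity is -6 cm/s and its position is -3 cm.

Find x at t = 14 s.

On each constant-a segment, Δv = aΔt and Δx = v₀Δt + ½aΔt²; chain segment to segment.
0–2 s: v starts -6 cm/s; Δx = -6·2 + ½·-7·2² = -26 cm; v ends -20 cm/s.
2–3 s: v starts -20 cm/s; Δx = -20·1 + ½·4·1² = -18 cm; v ends -16 cm/s.
3–9 s: v starts -16 cm/s; Δx = -16·6 + ½·-7·6² = -222 cm; v ends -58 cm/s.
9–14 s: v starts -58 cm/s; Δx = -58·5 + ½·8·5² = -190 cm; v ends -18 cm/s.
x(14) = -3 + Σ Δx = -459 cm.

-459 cm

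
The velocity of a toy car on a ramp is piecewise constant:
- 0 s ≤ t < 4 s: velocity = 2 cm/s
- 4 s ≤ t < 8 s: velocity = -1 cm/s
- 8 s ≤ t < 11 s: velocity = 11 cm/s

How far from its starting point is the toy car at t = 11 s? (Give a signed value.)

37 cm

Displacement is the signed area under the v-t curve.
0–4 s: 2 × 4 = 8 cm
4–8 s: -1 × 4 = -4 cm
8–11 s: 11 × 3 = 33 cm
Net displacement = 37 cm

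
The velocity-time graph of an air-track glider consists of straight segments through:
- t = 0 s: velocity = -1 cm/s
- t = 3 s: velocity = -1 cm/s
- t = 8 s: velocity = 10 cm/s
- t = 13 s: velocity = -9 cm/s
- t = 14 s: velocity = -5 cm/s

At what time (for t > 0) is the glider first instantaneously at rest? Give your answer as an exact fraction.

v changes sign on 3–8 s (from -1 to 10); the graph is linear there, so v = 0 at t = 3 + (1)·(8 − 3)/(10 − -1) = 38/11 s.

t = 38/11 s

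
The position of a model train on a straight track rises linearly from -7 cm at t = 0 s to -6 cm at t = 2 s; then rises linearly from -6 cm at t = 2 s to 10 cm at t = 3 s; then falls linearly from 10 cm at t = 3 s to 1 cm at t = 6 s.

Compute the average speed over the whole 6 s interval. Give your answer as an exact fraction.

13/3 cm/s

Average speed = (total path length)/(elapsed time); on a piecewise-linear x-t graph the path length is Σ|Δx|.
0–2 s: |Δx| = |-6 − -7| = 1 cm
2–3 s: |Δx| = |10 − -6| = 16 cm
3–6 s: |Δx| = |1 − 10| = 9 cm
Total path = 26 cm; average speed = 26/6 = 13/3 cm/s.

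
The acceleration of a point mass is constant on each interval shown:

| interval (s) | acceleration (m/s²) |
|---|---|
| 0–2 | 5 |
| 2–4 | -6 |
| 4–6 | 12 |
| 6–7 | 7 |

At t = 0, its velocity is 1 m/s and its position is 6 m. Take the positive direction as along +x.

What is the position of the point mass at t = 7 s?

76.5 m

On each constant-a segment, Δv = aΔt and Δx = v₀Δt + ½aΔt²; chain segment to segment.
0–2 s: v starts 1 m/s; Δx = 1·2 + ½·5·2² = 12 m; v ends 11 m/s.
2–4 s: v starts 11 m/s; Δx = 11·2 + ½·-6·2² = 10 m; v ends -1 m/s.
4–6 s: v starts -1 m/s; Δx = -1·2 + ½·12·2² = 22 m; v ends 23 m/s.
6–7 s: v starts 23 m/s; Δx = 23·1 + ½·7·1² = 26.5 m; v ends 30 m/s.
x(7) = 6 + Σ Δx = 76.5 m.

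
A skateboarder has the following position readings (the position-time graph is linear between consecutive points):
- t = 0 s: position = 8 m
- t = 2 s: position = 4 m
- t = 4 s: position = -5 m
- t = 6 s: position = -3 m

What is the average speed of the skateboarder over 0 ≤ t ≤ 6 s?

Average speed = (total path length)/(elapsed time); on a piecewise-linear x-t graph the path length is Σ|Δx|.
0–2 s: |Δx| = |4 − 8| = 4 m
2–4 s: |Δx| = |-5 − 4| = 9 m
4–6 s: |Δx| = |-3 − -5| = 2 m
Total path = 15 m; average speed = 15/6 = 2.5 m/s.

2.5 m/s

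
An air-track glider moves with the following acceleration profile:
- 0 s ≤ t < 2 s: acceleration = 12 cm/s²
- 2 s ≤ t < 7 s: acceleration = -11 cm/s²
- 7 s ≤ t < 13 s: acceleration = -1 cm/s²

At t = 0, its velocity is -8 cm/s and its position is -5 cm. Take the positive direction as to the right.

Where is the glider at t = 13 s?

On each constant-a segment, Δv = aΔt and Δx = v₀Δt + ½aΔt²; chain segment to segment.
0–2 s: v starts -8 cm/s; Δx = -8·2 + ½·12·2² = 8 cm; v ends 16 cm/s.
2–7 s: v starts 16 cm/s; Δx = 16·5 + ½·-11·5² = -57.5 cm; v ends -39 cm/s.
7–13 s: v starts -39 cm/s; Δx = -39·6 + ½·-1·6² = -252 cm; v ends -45 cm/s.
x(13) = -5 + Σ Δx = -306.5 cm.

-306.5 cm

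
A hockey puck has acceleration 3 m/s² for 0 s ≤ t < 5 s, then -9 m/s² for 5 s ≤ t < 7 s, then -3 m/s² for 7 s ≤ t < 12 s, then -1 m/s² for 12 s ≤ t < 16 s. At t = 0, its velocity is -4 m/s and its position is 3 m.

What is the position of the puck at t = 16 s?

-144 m

On each constant-a segment, Δv = aΔt and Δx = v₀Δt + ½aΔt²; chain segment to segment.
0–5 s: v starts -4 m/s; Δx = -4·5 + ½·3·5² = 17.5 m; v ends 11 m/s.
5–7 s: v starts 11 m/s; Δx = 11·2 + ½·-9·2² = 4 m; v ends -7 m/s.
7–12 s: v starts -7 m/s; Δx = -7·5 + ½·-3·5² = -72.5 m; v ends -22 m/s.
12–16 s: v starts -22 m/s; Δx = -22·4 + ½·-1·4² = -96 m; v ends -26 m/s.
x(16) = 3 + Σ Δx = -144 m.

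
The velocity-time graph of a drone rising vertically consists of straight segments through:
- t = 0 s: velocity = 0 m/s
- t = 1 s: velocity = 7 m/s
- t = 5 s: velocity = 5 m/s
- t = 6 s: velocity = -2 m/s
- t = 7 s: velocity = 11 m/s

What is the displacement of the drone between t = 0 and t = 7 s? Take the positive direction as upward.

Displacement is the signed area under the v-t curve.
0–1 s: ½(0 + 7)(1) = 3.5 m
1–5 s: ½(7 + 5)(4) = 24 m
5–6 s: ½(5 + -2)(1) = 1.5 m
6–7 s: ½(-2 + 11)(1) = 4.5 m
Net displacement = 33.5 m

33.5 m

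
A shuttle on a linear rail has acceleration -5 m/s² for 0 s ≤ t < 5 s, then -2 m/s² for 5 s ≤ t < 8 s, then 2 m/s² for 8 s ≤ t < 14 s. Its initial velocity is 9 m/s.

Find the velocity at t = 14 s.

Δv equals the area under the a-t graph; then v = v₀ + Δv.
0–5 s: -5 × 5 = -25 m/s
5–8 s: -2 × 3 = -6 m/s
8–14 s: 2 × 6 = 12 m/s
Δv = -19 m/s, so v(14) = 9 + (-19) = -10 m/s.

-10 m/s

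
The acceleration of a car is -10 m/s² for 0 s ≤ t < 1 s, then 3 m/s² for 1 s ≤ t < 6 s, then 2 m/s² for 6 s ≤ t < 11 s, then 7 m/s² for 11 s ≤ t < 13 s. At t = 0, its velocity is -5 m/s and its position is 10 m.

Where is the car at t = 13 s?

On each constant-a segment, Δv = aΔt and Δx = v₀Δt + ½aΔt²; chain segment to segment.
0–1 s: v starts -5 m/s; Δx = -5·1 + ½·-10·1² = -10 m; v ends -15 m/s.
1–6 s: v starts -15 m/s; Δx = -15·5 + ½·3·5² = -37.5 m; v ends 0 m/s.
6–11 s: v starts 0 m/s; Δx = 0·5 + ½·2·5² = 25 m; v ends 10 m/s.
11–13 s: v starts 10 m/s; Δx = 10·2 + ½·7·2² = 34 m; v ends 24 m/s.
x(13) = 10 + Σ Δx = 21.5 m.

21.5 m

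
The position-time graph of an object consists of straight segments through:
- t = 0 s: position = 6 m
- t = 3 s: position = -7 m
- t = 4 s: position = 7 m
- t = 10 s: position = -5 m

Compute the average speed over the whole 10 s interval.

Average speed = (total path length)/(elapsed time); on a piecewise-linear x-t graph the path length is Σ|Δx|.
0–3 s: |Δx| = |-7 − 6| = 13 m
3–4 s: |Δx| = |7 − -7| = 14 m
4–10 s: |Δx| = |-5 − 7| = 12 m
Total path = 39 m; average speed = 39/10 = 3.9 m/s.

3.9 m/s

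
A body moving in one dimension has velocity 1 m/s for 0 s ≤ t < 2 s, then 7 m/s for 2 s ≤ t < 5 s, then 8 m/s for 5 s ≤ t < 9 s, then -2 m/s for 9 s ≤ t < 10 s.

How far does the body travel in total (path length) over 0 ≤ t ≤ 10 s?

Total distance travelled is ∫|v| dt — sum the magnitudes of each area piece.
0–2 s: |1| × 2 = 2 m
2–5 s: |7| × 3 = 21 m
5–9 s: |8| × 4 = 32 m
9–10 s: |-2| × 1 = 2 m
Total distance = 57 m

57 m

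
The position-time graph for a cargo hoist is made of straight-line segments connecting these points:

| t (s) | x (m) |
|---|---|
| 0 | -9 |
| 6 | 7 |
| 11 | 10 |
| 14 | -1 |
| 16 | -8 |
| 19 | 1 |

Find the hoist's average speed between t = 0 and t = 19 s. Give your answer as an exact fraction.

46/19 m/s

Average speed = (total path length)/(elapsed time); on a piecewise-linear x-t graph the path length is Σ|Δx|.
0–6 s: |Δx| = |7 − -9| = 16 m
6–11 s: |Δx| = |10 − 7| = 3 m
11–14 s: |Δx| = |-1 − 10| = 11 m
14–16 s: |Δx| = |-8 − -1| = 7 m
16–19 s: |Δx| = |1 − -8| = 9 m
Total path = 46 m; average speed = 46/19 = 46/19 m/s.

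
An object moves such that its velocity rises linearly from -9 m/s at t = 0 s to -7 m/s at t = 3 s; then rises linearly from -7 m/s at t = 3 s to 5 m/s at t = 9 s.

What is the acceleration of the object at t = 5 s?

2 m/s²

Acceleration is the slope of the v-t graph on 3–9 s: (5 − -7)/(9 − 3) = 2 m/s².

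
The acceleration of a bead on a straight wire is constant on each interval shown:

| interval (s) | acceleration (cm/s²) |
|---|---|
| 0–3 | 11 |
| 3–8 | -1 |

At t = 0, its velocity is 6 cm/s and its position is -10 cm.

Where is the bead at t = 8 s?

On each constant-a segment, Δv = aΔt and Δx = v₀Δt + ½aΔt²; chain segment to segment.
0–3 s: v starts 6 cm/s; Δx = 6·3 + ½·11·3² = 67.5 cm; v ends 39 cm/s.
3–8 s: v starts 39 cm/s; Δx = 39·5 + ½·-1·5² = 182.5 cm; v ends 34 cm/s.
x(8) = -10 + Σ Δx = 240 cm.

240 cm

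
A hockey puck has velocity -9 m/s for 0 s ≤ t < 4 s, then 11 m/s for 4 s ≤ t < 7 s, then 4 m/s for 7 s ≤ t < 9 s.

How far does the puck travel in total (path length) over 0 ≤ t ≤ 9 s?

Total distance travelled is ∫|v| dt — sum the magnitudes of each area piece.
0–4 s: |-9| × 4 = 36 m
4–7 s: |11| × 3 = 33 m
7–9 s: |4| × 2 = 8 m
Total distance = 77 m

77 m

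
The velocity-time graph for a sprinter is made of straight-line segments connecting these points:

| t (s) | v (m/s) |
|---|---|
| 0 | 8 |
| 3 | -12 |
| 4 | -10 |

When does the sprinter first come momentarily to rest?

v changes sign on 0–3 s (from 8 to -12); the graph is linear there, so v = 0 at t = 0 + (-8)·(3 − 0)/(-12 − 8) = 1.2 s.

t = 1.2 s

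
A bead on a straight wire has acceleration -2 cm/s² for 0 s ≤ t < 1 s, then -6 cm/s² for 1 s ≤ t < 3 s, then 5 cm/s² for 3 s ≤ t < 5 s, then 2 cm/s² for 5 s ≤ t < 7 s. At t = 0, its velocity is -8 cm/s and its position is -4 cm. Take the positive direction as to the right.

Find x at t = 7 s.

On each constant-a segment, Δv = aΔt and Δx = v₀Δt + ½aΔt²; chain segment to segment.
0–1 s: v starts -8 cm/s; Δx = -8·1 + ½·-2·1² = -9 cm; v ends -10 cm/s.
1–3 s: v starts -10 cm/s; Δx = -10·2 + ½·-6·2² = -32 cm; v ends -22 cm/s.
3–5 s: v starts -22 cm/s; Δx = -22·2 + ½·5·2² = -34 cm; v ends -12 cm/s.
5–7 s: v starts -12 cm/s; Δx = -12·2 + ½·2·2² = -20 cm; v ends -8 cm/s.
x(7) = -4 + Σ Δx = -99 cm.

-99 cm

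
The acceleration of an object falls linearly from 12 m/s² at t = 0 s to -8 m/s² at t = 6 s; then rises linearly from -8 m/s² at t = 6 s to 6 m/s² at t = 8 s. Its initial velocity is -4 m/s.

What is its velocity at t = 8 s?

6 m/s

Δv equals the area under the a-t graph; then v = v₀ + Δv.
0–6 s: ½(12 + -8)(6) = 12 m/s
6–8 s: ½(-8 + 6)(2) = -2 m/s
Δv = 10 m/s, so v(8) = -4 + (10) = 6 m/s.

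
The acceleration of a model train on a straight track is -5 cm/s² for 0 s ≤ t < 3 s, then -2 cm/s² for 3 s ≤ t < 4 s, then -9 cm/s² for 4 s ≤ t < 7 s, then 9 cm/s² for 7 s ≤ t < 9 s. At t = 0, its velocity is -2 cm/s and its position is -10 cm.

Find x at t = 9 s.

-228 cm

On each constant-a segment, Δv = aΔt and Δx = v₀Δt + ½aΔt²; chain segment to segment.
0–3 s: v starts -2 cm/s; Δx = -2·3 + ½·-5·3² = -28.5 cm; v ends -17 cm/s.
3–4 s: v starts -17 cm/s; Δx = -17·1 + ½·-2·1² = -18 cm; v ends -19 cm/s.
4–7 s: v starts -19 cm/s; Δx = -19·3 + ½·-9·3² = -97.5 cm; v ends -46 cm/s.
7–9 s: v starts -46 cm/s; Δx = -46·2 + ½·9·2² = -74 cm; v ends -28 cm/s.
x(9) = -10 + Σ Δx = -228 cm.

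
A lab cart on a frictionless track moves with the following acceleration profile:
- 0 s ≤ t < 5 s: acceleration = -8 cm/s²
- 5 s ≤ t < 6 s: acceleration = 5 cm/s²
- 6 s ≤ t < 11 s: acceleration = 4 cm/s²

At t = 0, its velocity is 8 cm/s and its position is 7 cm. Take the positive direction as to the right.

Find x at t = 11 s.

-167.5 cm

On each constant-a segment, Δv = aΔt and Δx = v₀Δt + ½aΔt²; chain segment to segment.
0–5 s: v starts 8 cm/s; Δx = 8·5 + ½·-8·5² = -60 cm; v ends -32 cm/s.
5–6 s: v starts -32 cm/s; Δx = -32·1 + ½·5·1² = -29.5 cm; v ends -27 cm/s.
6–11 s: v starts -27 cm/s; Δx = -27·5 + ½·4·5² = -85 cm; v ends -7 cm/s.
x(11) = 7 + Σ Δx = -167.5 cm.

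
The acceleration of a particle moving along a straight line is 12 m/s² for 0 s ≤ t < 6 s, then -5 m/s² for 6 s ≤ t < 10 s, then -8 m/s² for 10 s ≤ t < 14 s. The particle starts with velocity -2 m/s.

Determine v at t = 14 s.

Δv equals the area under the a-t graph; then v = v₀ + Δv.
0–6 s: 12 × 6 = 72 m/s
6–10 s: -5 × 4 = -20 m/s
10–14 s: -8 × 4 = -32 m/s
Δv = 20 m/s, so v(14) = -2 + (20) = 18 m/s.

18 m/s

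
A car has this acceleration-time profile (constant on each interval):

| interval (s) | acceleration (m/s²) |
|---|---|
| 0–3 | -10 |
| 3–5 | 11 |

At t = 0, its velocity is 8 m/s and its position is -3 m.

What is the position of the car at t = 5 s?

-46 m

On each constant-a segment, Δv = aΔt and Δx = v₀Δt + ½aΔt²; chain segment to segment.
0–3 s: v starts 8 m/s; Δx = 8·3 + ½·-10·3² = -21 m; v ends -22 m/s.
3–5 s: v starts -22 m/s; Δx = -22·2 + ½·11·2² = -22 m; v ends 0 m/s.
x(5) = -3 + Σ Δx = -46 m.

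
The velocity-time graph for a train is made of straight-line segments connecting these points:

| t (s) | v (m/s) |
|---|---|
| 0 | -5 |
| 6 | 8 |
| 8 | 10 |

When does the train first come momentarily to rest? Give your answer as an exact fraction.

v changes sign on 0–6 s (from -5 to 8); the graph is linear there, so v = 0 at t = 0 + (5)·(6 − 0)/(8 − -5) = 30/13 s.

t = 30/13 s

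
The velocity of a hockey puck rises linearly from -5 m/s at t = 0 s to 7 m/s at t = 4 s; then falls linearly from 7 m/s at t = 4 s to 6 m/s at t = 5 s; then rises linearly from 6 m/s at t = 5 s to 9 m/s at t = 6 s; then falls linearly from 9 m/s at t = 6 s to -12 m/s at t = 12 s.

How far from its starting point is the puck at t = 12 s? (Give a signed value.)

9 m

Net displacement equals the area under the velocity-time graph (areas below the axis count negative).
0–4 s: ½(-5 + 7)(4) = 4 m
4–5 s: ½(7 + 6)(1) = 6.5 m
5–6 s: ½(6 + 9)(1) = 7.5 m
6–12 s: ½(9 + -12)(6) = -9 m
Net displacement = 9 m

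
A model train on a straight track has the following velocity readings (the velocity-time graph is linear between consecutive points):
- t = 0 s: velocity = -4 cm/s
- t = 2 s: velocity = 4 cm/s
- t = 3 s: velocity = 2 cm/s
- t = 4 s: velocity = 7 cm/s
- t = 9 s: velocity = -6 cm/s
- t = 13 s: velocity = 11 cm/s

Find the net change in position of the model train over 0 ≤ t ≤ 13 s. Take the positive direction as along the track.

20 cm

Displacement is the signed area under the v-t curve.
0–2 s: ½(-4 + 4)(2) = 0 cm
2–3 s: ½(4 + 2)(1) = 3 cm
3–4 s: ½(2 + 7)(1) = 4.5 cm
4–9 s: ½(7 + -6)(5) = 2.5 cm
9–13 s: ½(-6 + 11)(4) = 10 cm
Net displacement = 20 cm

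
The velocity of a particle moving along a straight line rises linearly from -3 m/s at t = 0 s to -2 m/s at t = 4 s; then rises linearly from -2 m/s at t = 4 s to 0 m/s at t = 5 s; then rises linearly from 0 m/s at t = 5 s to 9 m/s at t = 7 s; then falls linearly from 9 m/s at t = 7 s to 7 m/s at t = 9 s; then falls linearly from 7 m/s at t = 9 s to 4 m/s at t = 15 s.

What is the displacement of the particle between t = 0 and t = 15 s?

47 m

Displacement is the signed area under the v-t curve.
0–4 s: ½(-3 + -2)(4) = -10 m
4–5 s: ½(-2 + 0)(1) = -1 m
5–7 s: ½(0 + 9)(2) = 9 m
7–9 s: ½(9 + 7)(2) = 16 m
9–15 s: ½(7 + 4)(6) = 33 m
Net displacement = 47 m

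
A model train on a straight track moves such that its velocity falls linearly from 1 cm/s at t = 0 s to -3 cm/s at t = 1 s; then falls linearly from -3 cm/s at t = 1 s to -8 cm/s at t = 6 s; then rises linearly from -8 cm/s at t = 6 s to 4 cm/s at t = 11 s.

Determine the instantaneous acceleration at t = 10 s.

Acceleration is the slope of the v-t graph on 6–11 s: (4 − -8)/(11 − 6) = 2.4 cm/s².

2.4 cm/s²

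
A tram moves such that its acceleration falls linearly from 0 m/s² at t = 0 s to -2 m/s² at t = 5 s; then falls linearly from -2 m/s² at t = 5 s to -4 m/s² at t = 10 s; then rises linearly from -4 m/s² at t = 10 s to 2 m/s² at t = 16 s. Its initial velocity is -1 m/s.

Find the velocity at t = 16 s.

Δv equals the area under the a-t graph; then v = v₀ + Δv.
0–5 s: ½(0 + -2)(5) = -5 m/s
5–10 s: ½(-2 + -4)(5) = -15 m/s
10–16 s: ½(-4 + 2)(6) = -6 m/s
Δv = -26 m/s, so v(16) = -1 + (-26) = -27 m/s.

-27 m/s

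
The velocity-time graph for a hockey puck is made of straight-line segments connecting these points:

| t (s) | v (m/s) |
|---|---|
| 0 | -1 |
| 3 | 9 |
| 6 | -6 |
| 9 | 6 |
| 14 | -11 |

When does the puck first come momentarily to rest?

t = 0.3 s

v changes sign on 0–3 s (from -1 to 9); the graph is linear there, so v = 0 at t = 0 + (1)·(3 − 0)/(9 − -1) = 0.3 s.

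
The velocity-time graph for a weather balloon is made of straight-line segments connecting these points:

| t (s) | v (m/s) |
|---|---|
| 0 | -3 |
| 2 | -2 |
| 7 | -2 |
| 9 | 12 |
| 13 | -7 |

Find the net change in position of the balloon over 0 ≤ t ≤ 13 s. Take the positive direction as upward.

Displacement is the signed area under the v-t curve.
0–2 s: ½(-3 + -2)(2) = -5 m
2–7 s: -2 × 5 = -10 m
7–9 s: ½(-2 + 12)(2) = 10 m
9–13 s: ½(12 + -7)(4) = 10 m
Net displacement = 5 m

5 m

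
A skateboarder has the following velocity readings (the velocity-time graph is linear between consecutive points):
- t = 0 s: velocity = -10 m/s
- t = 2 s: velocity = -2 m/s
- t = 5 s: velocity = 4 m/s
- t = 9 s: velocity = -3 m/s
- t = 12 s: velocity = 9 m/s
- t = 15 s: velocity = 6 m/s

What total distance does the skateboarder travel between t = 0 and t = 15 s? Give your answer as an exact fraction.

Distance (not displacement) is the total path length: add the absolute areas under v-t.
0–2 s: |½(-10 + -2)(2)| = 12 m
2–5 s: v = 0 at t = 3 s; triangle areas 1 + 4 = 5 m
5–9 s: v = 0 at t = 51/7 s; triangle areas 32/7 + 18/7 = 50/7 m
9–12 s: v = 0 at t = 9.75 s; triangle areas 1.125 + 10.125 = 11.25 m
12–15 s: |½(9 + 6)(3)| = 22.5 m
Total distance = 1621/28 m

1621/28 m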